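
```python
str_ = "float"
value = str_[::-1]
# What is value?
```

str_ has length 5. The slice str_[::-1] selects indices [4, 3, 2, 1, 0] (4->'t', 3->'a', 2->'o', 1->'l', 0->'f'), giving 'taolf'.

'taolf'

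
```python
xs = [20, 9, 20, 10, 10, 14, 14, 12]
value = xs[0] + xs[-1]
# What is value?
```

xs has length 8. xs[0] = 20.
xs has length 8. Negative index -1 maps to positive index 8 + (-1) = 7. xs[7] = 12.
Sum: 20 + 12 = 32.

32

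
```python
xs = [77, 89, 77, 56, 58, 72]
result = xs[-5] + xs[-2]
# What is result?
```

xs has length 6. Negative index -5 maps to positive index 6 + (-5) = 1. xs[1] = 89.
xs has length 6. Negative index -2 maps to positive index 6 + (-2) = 4. xs[4] = 58.
Sum: 89 + 58 = 147.

147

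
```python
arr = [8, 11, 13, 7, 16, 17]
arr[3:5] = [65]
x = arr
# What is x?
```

arr starts as [8, 11, 13, 7, 16, 17] (length 6). The slice arr[3:5] covers indices [3, 4] with values [7, 16]. Replacing that slice with [65] (different length) produces [8, 11, 13, 65, 17].

[8, 11, 13, 65, 17]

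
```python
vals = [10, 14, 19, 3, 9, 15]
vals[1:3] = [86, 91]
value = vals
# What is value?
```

vals starts as [10, 14, 19, 3, 9, 15] (length 6). The slice vals[1:3] covers indices [1, 2] with values [14, 19]. Replacing that slice with [86, 91] (same length) produces [10, 86, 91, 3, 9, 15].

[10, 86, 91, 3, 9, 15]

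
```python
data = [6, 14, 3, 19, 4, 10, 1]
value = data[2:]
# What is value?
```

data has length 7. The slice data[2:] selects indices [2, 3, 4, 5, 6] (2->3, 3->19, 4->4, 5->10, 6->1), giving [3, 19, 4, 10, 1].

[3, 19, 4, 10, 1]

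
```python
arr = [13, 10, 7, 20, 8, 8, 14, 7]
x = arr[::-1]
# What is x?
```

arr has length 8. The slice arr[::-1] selects indices [7, 6, 5, 4, 3, 2, 1, 0] (7->7, 6->14, 5->8, 4->8, 3->20, 2->7, 1->10, 0->13), giving [7, 14, 8, 8, 20, 7, 10, 13].

[7, 14, 8, 8, 20, 7, 10, 13]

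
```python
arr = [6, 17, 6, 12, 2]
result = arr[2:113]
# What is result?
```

arr has length 5. The slice arr[2:113] selects indices [2, 3, 4] (2->6, 3->12, 4->2), giving [6, 12, 2].

[6, 12, 2]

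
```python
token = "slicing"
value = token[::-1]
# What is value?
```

token has length 7. The slice token[::-1] selects indices [6, 5, 4, 3, 2, 1, 0] (6->'g', 5->'n', 4->'i', 3->'c', 2->'i', 1->'l', 0->'s'), giving 'gnicils'.

'gnicils'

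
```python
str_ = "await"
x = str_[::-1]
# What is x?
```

str_ has length 5. The slice str_[::-1] selects indices [4, 3, 2, 1, 0] (4->'t', 3->'i', 2->'a', 1->'w', 0->'a'), giving 'tiawa'.

'tiawa'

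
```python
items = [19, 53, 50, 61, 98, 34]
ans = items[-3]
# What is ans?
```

items has length 6. Negative index -3 maps to positive index 6 + (-3) = 3. items[3] = 61.

61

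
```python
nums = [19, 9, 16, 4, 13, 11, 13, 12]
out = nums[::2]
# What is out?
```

nums has length 8. The slice nums[::2] selects indices [0, 2, 4, 6] (0->19, 2->16, 4->13, 6->13), giving [19, 16, 13, 13].

[19, 16, 13, 13]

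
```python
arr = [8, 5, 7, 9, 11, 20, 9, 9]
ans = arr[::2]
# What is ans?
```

arr has length 8. The slice arr[::2] selects indices [0, 2, 4, 6] (0->8, 2->7, 4->11, 6->9), giving [8, 7, 11, 9].

[8, 7, 11, 9]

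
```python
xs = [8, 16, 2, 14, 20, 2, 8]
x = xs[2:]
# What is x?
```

xs has length 7. The slice xs[2:] selects indices [2, 3, 4, 5, 6] (2->2, 3->14, 4->20, 5->2, 6->8), giving [2, 14, 20, 2, 8].

[2, 14, 20, 2, 8]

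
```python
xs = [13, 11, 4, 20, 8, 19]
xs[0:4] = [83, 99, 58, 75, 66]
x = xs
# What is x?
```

xs starts as [13, 11, 4, 20, 8, 19] (length 6). The slice xs[0:4] covers indices [0, 1, 2, 3] with values [13, 11, 4, 20]. Replacing that slice with [83, 99, 58, 75, 66] (different length) produces [83, 99, 58, 75, 66, 8, 19].

[83, 99, 58, 75, 66, 8, 19]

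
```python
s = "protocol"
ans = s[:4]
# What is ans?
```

s has length 8. The slice s[:4] selects indices [0, 1, 2, 3] (0->'p', 1->'r', 2->'o', 3->'t'), giving 'prot'.

'prot'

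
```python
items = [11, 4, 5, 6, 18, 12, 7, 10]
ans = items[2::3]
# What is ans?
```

items has length 8. The slice items[2::3] selects indices [2, 5] (2->5, 5->12), giving [5, 12].

[5, 12]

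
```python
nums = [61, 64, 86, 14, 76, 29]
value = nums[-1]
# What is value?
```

nums has length 6. Negative index -1 maps to positive index 6 + (-1) = 5. nums[5] = 29.

29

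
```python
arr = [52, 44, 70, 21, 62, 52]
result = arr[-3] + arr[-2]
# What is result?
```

arr has length 6. Negative index -3 maps to positive index 6 + (-3) = 3. arr[3] = 21.
arr has length 6. Negative index -2 maps to positive index 6 + (-2) = 4. arr[4] = 62.
Sum: 21 + 62 = 83.

83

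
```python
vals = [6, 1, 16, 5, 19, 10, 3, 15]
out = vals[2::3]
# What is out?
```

vals has length 8. The slice vals[2::3] selects indices [2, 5] (2->16, 5->10), giving [16, 10].

[16, 10]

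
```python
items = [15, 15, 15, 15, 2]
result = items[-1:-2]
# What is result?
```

items has length 5. The slice items[-1:-2] resolves to an empty index range, so the result is [].

[]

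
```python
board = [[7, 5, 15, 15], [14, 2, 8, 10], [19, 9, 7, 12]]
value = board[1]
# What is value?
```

board has 3 rows. Row 1 is [14, 2, 8, 10].

[14, 2, 8, 10]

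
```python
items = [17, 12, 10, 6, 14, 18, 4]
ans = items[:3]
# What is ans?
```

items has length 7. The slice items[:3] selects indices [0, 1, 2] (0->17, 1->12, 2->10), giving [17, 12, 10].

[17, 12, 10]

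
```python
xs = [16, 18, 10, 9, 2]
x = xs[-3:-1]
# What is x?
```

xs has length 5. The slice xs[-3:-1] selects indices [2, 3] (2->10, 3->9), giving [10, 9].

[10, 9]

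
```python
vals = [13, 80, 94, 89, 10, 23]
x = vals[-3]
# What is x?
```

vals has length 6. Negative index -3 maps to positive index 6 + (-3) = 3. vals[3] = 89.

89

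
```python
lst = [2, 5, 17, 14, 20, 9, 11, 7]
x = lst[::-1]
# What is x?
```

lst has length 8. The slice lst[::-1] selects indices [7, 6, 5, 4, 3, 2, 1, 0] (7->7, 6->11, 5->9, 4->20, 3->14, 2->17, 1->5, 0->2), giving [7, 11, 9, 20, 14, 17, 5, 2].

[7, 11, 9, 20, 14, 17, 5, 2]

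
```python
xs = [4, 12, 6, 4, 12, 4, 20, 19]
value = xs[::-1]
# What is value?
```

xs has length 8. The slice xs[::-1] selects indices [7, 6, 5, 4, 3, 2, 1, 0] (7->19, 6->20, 5->4, 4->12, 3->4, 2->6, 1->12, 0->4), giving [19, 20, 4, 12, 4, 6, 12, 4].

[19, 20, 4, 12, 4, 6, 12, 4]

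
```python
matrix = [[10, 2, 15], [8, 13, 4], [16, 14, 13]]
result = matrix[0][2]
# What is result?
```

matrix[0] = [10, 2, 15]. Taking column 2 of that row yields 15.

15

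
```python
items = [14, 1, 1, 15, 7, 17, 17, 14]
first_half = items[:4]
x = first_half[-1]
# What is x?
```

items has length 8. The slice items[:4] selects indices [0, 1, 2, 3] (0->14, 1->1, 2->1, 3->15), giving [14, 1, 1, 15]. So first_half = [14, 1, 1, 15]. Then first_half[-1] = 15.

15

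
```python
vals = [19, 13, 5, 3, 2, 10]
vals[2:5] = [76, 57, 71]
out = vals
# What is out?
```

vals starts as [19, 13, 5, 3, 2, 10] (length 6). The slice vals[2:5] covers indices [2, 3, 4] with values [5, 3, 2]. Replacing that slice with [76, 57, 71] (same length) produces [19, 13, 76, 57, 71, 10].

[19, 13, 76, 57, 71, 10]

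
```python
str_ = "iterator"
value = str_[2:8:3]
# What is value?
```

str_ has length 8. The slice str_[2:8:3] selects indices [2, 5] (2->'e', 5->'t'), giving 'et'.

'et'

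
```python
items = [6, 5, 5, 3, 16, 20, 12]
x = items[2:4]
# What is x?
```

items has length 7. The slice items[2:4] selects indices [2, 3] (2->5, 3->3), giving [5, 3].

[5, 3]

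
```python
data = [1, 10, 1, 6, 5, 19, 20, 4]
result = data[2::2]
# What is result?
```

data has length 8. The slice data[2::2] selects indices [2, 4, 6] (2->1, 4->5, 6->20), giving [1, 5, 20].

[1, 5, 20]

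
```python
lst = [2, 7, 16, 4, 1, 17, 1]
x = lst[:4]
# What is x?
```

lst has length 7. The slice lst[:4] selects indices [0, 1, 2, 3] (0->2, 1->7, 2->16, 3->4), giving [2, 7, 16, 4].

[2, 7, 16, 4]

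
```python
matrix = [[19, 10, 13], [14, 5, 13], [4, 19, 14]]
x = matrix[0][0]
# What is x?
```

matrix[0] = [19, 10, 13]. Taking column 0 of that row yields 19.

19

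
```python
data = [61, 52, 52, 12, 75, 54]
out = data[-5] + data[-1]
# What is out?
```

data has length 6. Negative index -5 maps to positive index 6 + (-5) = 1. data[1] = 52.
data has length 6. Negative index -1 maps to positive index 6 + (-1) = 5. data[5] = 54.
Sum: 52 + 54 = 106.

106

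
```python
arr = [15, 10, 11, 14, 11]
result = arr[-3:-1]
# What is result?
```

arr has length 5. The slice arr[-3:-1] selects indices [2, 3] (2->11, 3->14), giving [11, 14].

[11, 14]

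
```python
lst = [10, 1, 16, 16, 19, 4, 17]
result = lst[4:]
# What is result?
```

lst has length 7. The slice lst[4:] selects indices [4, 5, 6] (4->19, 5->4, 6->17), giving [19, 4, 17].

[19, 4, 17]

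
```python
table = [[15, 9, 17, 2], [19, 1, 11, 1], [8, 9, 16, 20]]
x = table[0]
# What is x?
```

table has 3 rows. Row 0 is [15, 9, 17, 2].

[15, 9, 17, 2]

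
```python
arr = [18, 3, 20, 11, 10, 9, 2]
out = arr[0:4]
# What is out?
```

arr has length 7. The slice arr[0:4] selects indices [0, 1, 2, 3] (0->18, 1->3, 2->20, 3->11), giving [18, 3, 20, 11].

[18, 3, 20, 11]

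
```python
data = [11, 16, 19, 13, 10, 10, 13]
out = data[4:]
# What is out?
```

data has length 7. The slice data[4:] selects indices [4, 5, 6] (4->10, 5->10, 6->13), giving [10, 10, 13].

[10, 10, 13]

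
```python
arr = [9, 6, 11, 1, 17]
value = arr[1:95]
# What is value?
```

arr has length 5. The slice arr[1:95] selects indices [1, 2, 3, 4] (1->6, 2->11, 3->1, 4->17), giving [6, 11, 1, 17].

[6, 11, 1, 17]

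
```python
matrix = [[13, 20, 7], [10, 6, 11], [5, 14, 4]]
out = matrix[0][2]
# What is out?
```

matrix[0] = [13, 20, 7]. Taking column 2 of that row yields 7.

7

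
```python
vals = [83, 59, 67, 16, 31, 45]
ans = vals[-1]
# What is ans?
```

vals has length 6. Negative index -1 maps to positive index 6 + (-1) = 5. vals[5] = 45.

45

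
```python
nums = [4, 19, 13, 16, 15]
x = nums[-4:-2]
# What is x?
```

nums has length 5. The slice nums[-4:-2] selects indices [1, 2] (1->19, 2->13), giving [19, 13].

[19, 13]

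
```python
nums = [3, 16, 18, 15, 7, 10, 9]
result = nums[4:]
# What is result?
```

nums has length 7. The slice nums[4:] selects indices [4, 5, 6] (4->7, 5->10, 6->9), giving [7, 10, 9].

[7, 10, 9]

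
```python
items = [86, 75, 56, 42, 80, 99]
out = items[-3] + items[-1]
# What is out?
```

items has length 6. Negative index -3 maps to positive index 6 + (-3) = 3. items[3] = 42.
items has length 6. Negative index -1 maps to positive index 6 + (-1) = 5. items[5] = 99.
Sum: 42 + 99 = 141.

141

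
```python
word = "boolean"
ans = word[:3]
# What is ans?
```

word has length 7. The slice word[:3] selects indices [0, 1, 2] (0->'b', 1->'o', 2->'o'), giving 'boo'.

'boo'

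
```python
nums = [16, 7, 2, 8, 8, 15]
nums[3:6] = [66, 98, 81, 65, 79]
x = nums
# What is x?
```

nums starts as [16, 7, 2, 8, 8, 15] (length 6). The slice nums[3:6] covers indices [3, 4, 5] with values [8, 8, 15]. Replacing that slice with [66, 98, 81, 65, 79] (different length) produces [16, 7, 2, 66, 98, 81, 65, 79].

[16, 7, 2, 66, 98, 81, 65, 79]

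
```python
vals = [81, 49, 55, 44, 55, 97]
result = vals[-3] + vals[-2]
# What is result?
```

vals has length 6. Negative index -3 maps to positive index 6 + (-3) = 3. vals[3] = 44.
vals has length 6. Negative index -2 maps to positive index 6 + (-2) = 4. vals[4] = 55.
Sum: 44 + 55 = 99.

99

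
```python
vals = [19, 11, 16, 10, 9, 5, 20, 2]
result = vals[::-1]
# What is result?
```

vals has length 8. The slice vals[::-1] selects indices [7, 6, 5, 4, 3, 2, 1, 0] (7->2, 6->20, 5->5, 4->9, 3->10, 2->16, 1->11, 0->19), giving [2, 20, 5, 9, 10, 16, 11, 19].

[2, 20, 5, 9, 10, 16, 11, 19]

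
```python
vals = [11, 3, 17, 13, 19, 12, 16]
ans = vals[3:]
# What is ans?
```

vals has length 7. The slice vals[3:] selects indices [3, 4, 5, 6] (3->13, 4->19, 5->12, 6->16), giving [13, 19, 12, 16].

[13, 19, 12, 16]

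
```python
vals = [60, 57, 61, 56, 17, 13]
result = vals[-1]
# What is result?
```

vals has length 6. Negative index -1 maps to positive index 6 + (-1) = 5. vals[5] = 13.

13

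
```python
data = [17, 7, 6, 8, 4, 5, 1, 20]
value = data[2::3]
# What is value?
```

data has length 8. The slice data[2::3] selects indices [2, 5] (2->6, 5->5), giving [6, 5].

[6, 5]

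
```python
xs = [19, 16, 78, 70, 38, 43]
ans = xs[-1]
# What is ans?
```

xs has length 6. Negative index -1 maps to positive index 6 + (-1) = 5. xs[5] = 43.

43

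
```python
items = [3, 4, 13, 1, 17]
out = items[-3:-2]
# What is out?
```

items has length 5. The slice items[-3:-2] selects indices [2] (2->13), giving [13].

[13]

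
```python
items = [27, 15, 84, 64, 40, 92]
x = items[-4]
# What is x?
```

items has length 6. Negative index -4 maps to positive index 6 + (-4) = 2. items[2] = 84.

84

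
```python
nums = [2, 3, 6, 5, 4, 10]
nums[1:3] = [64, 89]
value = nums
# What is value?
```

nums starts as [2, 3, 6, 5, 4, 10] (length 6). The slice nums[1:3] covers indices [1, 2] with values [3, 6]. Replacing that slice with [64, 89] (same length) produces [2, 64, 89, 5, 4, 10].

[2, 64, 89, 5, 4, 10]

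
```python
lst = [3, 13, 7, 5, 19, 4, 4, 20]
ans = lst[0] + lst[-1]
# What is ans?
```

lst has length 8. lst[0] = 3.
lst has length 8. Negative index -1 maps to positive index 8 + (-1) = 7. lst[7] = 20.
Sum: 3 + 20 = 23.

23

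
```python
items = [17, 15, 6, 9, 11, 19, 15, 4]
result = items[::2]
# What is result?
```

items has length 8. The slice items[::2] selects indices [0, 2, 4, 6] (0->17, 2->6, 4->11, 6->15), giving [17, 6, 11, 15].

[17, 6, 11, 15]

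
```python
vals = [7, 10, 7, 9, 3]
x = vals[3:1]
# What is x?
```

vals has length 5. The slice vals[3:1] resolves to an empty index range, so the result is [].

[]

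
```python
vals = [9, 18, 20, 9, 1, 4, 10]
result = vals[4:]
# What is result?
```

vals has length 7. The slice vals[4:] selects indices [4, 5, 6] (4->1, 5->4, 6->10), giving [1, 4, 10].

[1, 4, 10]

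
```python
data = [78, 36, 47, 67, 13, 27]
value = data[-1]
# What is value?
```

data has length 6. Negative index -1 maps to positive index 6 + (-1) = 5. data[5] = 27.

27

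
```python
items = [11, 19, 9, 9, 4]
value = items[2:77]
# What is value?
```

items has length 5. The slice items[2:77] selects indices [2, 3, 4] (2->9, 3->9, 4->4), giving [9, 9, 4].

[9, 9, 4]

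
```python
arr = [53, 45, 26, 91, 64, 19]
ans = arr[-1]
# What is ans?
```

arr has length 6. Negative index -1 maps to positive index 6 + (-1) = 5. arr[5] = 19.

19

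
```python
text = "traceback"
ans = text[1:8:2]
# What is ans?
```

text has length 9. The slice text[1:8:2] selects indices [1, 3, 5, 7] (1->'r', 3->'c', 5->'b', 7->'c'), giving 'rcbc'.

'rcbc'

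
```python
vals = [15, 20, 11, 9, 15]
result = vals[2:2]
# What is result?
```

vals has length 5. The slice vals[2:2] resolves to an empty index range, so the result is [].

[]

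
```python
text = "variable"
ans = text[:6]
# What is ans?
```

text has length 8. The slice text[:6] selects indices [0, 1, 2, 3, 4, 5] (0->'v', 1->'a', 2->'r', 3->'i', 4->'a', 5->'b'), giving 'variab'.

'variab'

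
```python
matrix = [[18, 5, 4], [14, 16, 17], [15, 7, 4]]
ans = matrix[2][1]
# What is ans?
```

matrix[2] = [15, 7, 4]. Taking column 1 of that row yields 7.

7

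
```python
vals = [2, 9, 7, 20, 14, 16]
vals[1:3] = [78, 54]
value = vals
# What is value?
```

vals starts as [2, 9, 7, 20, 14, 16] (length 6). The slice vals[1:3] covers indices [1, 2] with values [9, 7]. Replacing that slice with [78, 54] (same length) produces [2, 78, 54, 20, 14, 16].

[2, 78, 54, 20, 14, 16]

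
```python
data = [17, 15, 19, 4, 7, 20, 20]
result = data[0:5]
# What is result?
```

data has length 7. The slice data[0:5] selects indices [0, 1, 2, 3, 4] (0->17, 1->15, 2->19, 3->4, 4->7), giving [17, 15, 19, 4, 7].

[17, 15, 19, 4, 7]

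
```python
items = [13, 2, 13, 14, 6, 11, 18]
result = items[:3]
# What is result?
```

items has length 7. The slice items[:3] selects indices [0, 1, 2] (0->13, 1->2, 2->13), giving [13, 2, 13].

[13, 2, 13]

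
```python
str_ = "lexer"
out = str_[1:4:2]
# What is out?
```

str_ has length 5. The slice str_[1:4:2] selects indices [1, 3] (1->'e', 3->'e'), giving 'ee'.

'ee'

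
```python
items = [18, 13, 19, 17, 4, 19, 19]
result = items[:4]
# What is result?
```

items has length 7. The slice items[:4] selects indices [0, 1, 2, 3] (0->18, 1->13, 2->19, 3->17), giving [18, 13, 19, 17].

[18, 13, 19, 17]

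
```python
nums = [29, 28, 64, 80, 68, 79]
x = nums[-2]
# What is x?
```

nums has length 6. Negative index -2 maps to positive index 6 + (-2) = 4. nums[4] = 68.

68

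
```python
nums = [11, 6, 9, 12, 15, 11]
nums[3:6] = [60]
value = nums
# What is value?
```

nums starts as [11, 6, 9, 12, 15, 11] (length 6). The slice nums[3:6] covers indices [3, 4, 5] with values [12, 15, 11]. Replacing that slice with [60] (different length) produces [11, 6, 9, 60].

[11, 6, 9, 60]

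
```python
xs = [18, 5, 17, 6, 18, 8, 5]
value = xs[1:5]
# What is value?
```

xs has length 7. The slice xs[1:5] selects indices [1, 2, 3, 4] (1->5, 2->17, 3->6, 4->18), giving [5, 17, 6, 18].

[5, 17, 6, 18]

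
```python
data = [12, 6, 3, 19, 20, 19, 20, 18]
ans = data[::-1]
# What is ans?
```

data has length 8. The slice data[::-1] selects indices [7, 6, 5, 4, 3, 2, 1, 0] (7->18, 6->20, 5->19, 4->20, 3->19, 2->3, 1->6, 0->12), giving [18, 20, 19, 20, 19, 3, 6, 12].

[18, 20, 19, 20, 19, 3, 6, 12]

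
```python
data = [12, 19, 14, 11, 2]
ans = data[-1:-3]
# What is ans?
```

data has length 5. The slice data[-1:-3] resolves to an empty index range, so the result is [].

[]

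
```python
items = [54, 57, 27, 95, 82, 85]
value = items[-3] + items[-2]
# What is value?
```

items has length 6. Negative index -3 maps to positive index 6 + (-3) = 3. items[3] = 95.
items has length 6. Negative index -2 maps to positive index 6 + (-2) = 4. items[4] = 82.
Sum: 95 + 82 = 177.

177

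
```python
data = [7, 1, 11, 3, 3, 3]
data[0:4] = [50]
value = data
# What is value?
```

data starts as [7, 1, 11, 3, 3, 3] (length 6). The slice data[0:4] covers indices [0, 1, 2, 3] with values [7, 1, 11, 3]. Replacing that slice with [50] (different length) produces [50, 3, 3].

[50, 3, 3]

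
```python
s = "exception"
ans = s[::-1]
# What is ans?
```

s has length 9. The slice s[::-1] selects indices [8, 7, 6, 5, 4, 3, 2, 1, 0] (8->'n', 7->'o', 6->'i', 5->'t', 4->'p', 3->'e', 2->'c', 1->'x', 0->'e'), giving 'noitpecxe'.

'noitpecxe'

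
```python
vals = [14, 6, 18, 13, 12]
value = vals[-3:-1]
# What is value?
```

vals has length 5. The slice vals[-3:-1] selects indices [2, 3] (2->18, 3->13), giving [18, 13].

[18, 13]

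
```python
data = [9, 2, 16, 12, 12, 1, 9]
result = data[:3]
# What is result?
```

data has length 7. The slice data[:3] selects indices [0, 1, 2] (0->9, 1->2, 2->16), giving [9, 2, 16].

[9, 2, 16]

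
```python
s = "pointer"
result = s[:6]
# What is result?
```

s has length 7. The slice s[:6] selects indices [0, 1, 2, 3, 4, 5] (0->'p', 1->'o', 2->'i', 3->'n', 4->'t', 5->'e'), giving 'pointe'.

'pointe'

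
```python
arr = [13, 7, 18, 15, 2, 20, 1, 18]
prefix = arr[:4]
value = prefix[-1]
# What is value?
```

arr has length 8. The slice arr[:4] selects indices [0, 1, 2, 3] (0->13, 1->7, 2->18, 3->15), giving [13, 7, 18, 15]. So prefix = [13, 7, 18, 15]. Then prefix[-1] = 15.

15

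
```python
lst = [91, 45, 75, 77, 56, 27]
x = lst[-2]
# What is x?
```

lst has length 6. Negative index -2 maps to positive index 6 + (-2) = 4. lst[4] = 56.

56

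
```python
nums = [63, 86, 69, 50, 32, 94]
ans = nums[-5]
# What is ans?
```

nums has length 6. Negative index -5 maps to positive index 6 + (-5) = 1. nums[1] = 86.

86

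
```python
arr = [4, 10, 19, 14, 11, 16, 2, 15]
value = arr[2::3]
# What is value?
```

arr has length 8. The slice arr[2::3] selects indices [2, 5] (2->19, 5->16), giving [19, 16].

[19, 16]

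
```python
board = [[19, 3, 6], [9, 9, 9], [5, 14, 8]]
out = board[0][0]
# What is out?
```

board[0] = [19, 3, 6]. Taking column 0 of that row yields 19.

19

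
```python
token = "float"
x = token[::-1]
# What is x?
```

token has length 5. The slice token[::-1] selects indices [4, 3, 2, 1, 0] (4->'t', 3->'a', 2->'o', 1->'l', 0->'f'), giving 'taolf'.

'taolf'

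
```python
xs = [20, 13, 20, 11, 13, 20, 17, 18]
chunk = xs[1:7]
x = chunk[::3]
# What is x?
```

xs has length 8. The slice xs[1:7] selects indices [1, 2, 3, 4, 5, 6] (1->13, 2->20, 3->11, 4->13, 5->20, 6->17), giving [13, 20, 11, 13, 20, 17]. So chunk = [13, 20, 11, 13, 20, 17]. chunk has length 6. The slice chunk[::3] selects indices [0, 3] (0->13, 3->13), giving [13, 13].

[13, 13]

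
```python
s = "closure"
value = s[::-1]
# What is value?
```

s has length 7. The slice s[::-1] selects indices [6, 5, 4, 3, 2, 1, 0] (6->'e', 5->'r', 4->'u', 3->'s', 2->'o', 1->'l', 0->'c'), giving 'erusolc'.

'erusolc'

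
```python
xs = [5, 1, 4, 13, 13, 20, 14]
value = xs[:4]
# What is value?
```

xs has length 7. The slice xs[:4] selects indices [0, 1, 2, 3] (0->5, 1->1, 2->4, 3->13), giving [5, 1, 4, 13].

[5, 1, 4, 13]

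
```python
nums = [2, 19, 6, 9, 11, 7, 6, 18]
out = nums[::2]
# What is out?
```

nums has length 8. The slice nums[::2] selects indices [0, 2, 4, 6] (0->2, 2->6, 4->11, 6->6), giving [2, 6, 11, 6].

[2, 6, 11, 6]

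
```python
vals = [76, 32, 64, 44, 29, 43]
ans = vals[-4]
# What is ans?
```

vals has length 6. Negative index -4 maps to positive index 6 + (-4) = 2. vals[2] = 64.

64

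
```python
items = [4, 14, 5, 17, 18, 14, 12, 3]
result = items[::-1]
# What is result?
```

items has length 8. The slice items[::-1] selects indices [7, 6, 5, 4, 3, 2, 1, 0] (7->3, 6->12, 5->14, 4->18, 3->17, 2->5, 1->14, 0->4), giving [3, 12, 14, 18, 17, 5, 14, 4].

[3, 12, 14, 18, 17, 5, 14, 4]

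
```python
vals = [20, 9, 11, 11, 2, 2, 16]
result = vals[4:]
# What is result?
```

vals has length 7. The slice vals[4:] selects indices [4, 5, 6] (4->2, 5->2, 6->16), giving [2, 2, 16].

[2, 2, 16]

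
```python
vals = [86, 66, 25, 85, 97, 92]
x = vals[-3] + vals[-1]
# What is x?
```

vals has length 6. Negative index -3 maps to positive index 6 + (-3) = 3. vals[3] = 85.
vals has length 6. Negative index -1 maps to positive index 6 + (-1) = 5. vals[5] = 92.
Sum: 85 + 92 = 177.

177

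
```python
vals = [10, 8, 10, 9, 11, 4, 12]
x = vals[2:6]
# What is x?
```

vals has length 7. The slice vals[2:6] selects indices [2, 3, 4, 5] (2->10, 3->9, 4->11, 5->4), giving [10, 9, 11, 4].

[10, 9, 11, 4]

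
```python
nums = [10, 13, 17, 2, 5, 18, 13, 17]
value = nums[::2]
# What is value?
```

nums has length 8. The slice nums[::2] selects indices [0, 2, 4, 6] (0->10, 2->17, 4->5, 6->13), giving [10, 17, 5, 13].

[10, 17, 5, 13]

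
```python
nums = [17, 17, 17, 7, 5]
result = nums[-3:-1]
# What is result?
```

nums has length 5. The slice nums[-3:-1] selects indices [2, 3] (2->17, 3->7), giving [17, 7].

[17, 7]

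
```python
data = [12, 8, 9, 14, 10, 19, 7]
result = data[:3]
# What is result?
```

data has length 7. The slice data[:3] selects indices [0, 1, 2] (0->12, 1->8, 2->9), giving [12, 8, 9].

[12, 8, 9]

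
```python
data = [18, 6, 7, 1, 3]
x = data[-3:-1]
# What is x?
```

data has length 5. The slice data[-3:-1] selects indices [2, 3] (2->7, 3->1), giving [7, 1].

[7, 1]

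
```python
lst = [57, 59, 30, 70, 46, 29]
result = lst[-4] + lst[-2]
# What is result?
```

lst has length 6. Negative index -4 maps to positive index 6 + (-4) = 2. lst[2] = 30.
lst has length 6. Negative index -2 maps to positive index 6 + (-2) = 4. lst[4] = 46.
Sum: 30 + 46 = 76.

76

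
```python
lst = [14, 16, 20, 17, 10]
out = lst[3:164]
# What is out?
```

lst has length 5. The slice lst[3:164] selects indices [3, 4] (3->17, 4->10), giving [17, 10].

[17, 10]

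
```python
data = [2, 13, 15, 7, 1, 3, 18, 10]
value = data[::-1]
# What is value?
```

data has length 8. The slice data[::-1] selects indices [7, 6, 5, 4, 3, 2, 1, 0] (7->10, 6->18, 5->3, 4->1, 3->7, 2->15, 1->13, 0->2), giving [10, 18, 3, 1, 7, 15, 13, 2].

[10, 18, 3, 1, 7, 15, 13, 2]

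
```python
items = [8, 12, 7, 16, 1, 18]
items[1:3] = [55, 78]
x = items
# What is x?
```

items starts as [8, 12, 7, 16, 1, 18] (length 6). The slice items[1:3] covers indices [1, 2] with values [12, 7]. Replacing that slice with [55, 78] (same length) produces [8, 55, 78, 16, 1, 18].

[8, 55, 78, 16, 1, 18]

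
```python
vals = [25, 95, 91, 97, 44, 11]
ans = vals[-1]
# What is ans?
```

vals has length 6. Negative index -1 maps to positive index 6 + (-1) = 5. vals[5] = 11.

11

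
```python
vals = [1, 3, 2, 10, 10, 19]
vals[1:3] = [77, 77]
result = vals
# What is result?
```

vals starts as [1, 3, 2, 10, 10, 19] (length 6). The slice vals[1:3] covers indices [1, 2] with values [3, 2]. Replacing that slice with [77, 77] (same length) produces [1, 77, 77, 10, 10, 19].

[1, 77, 77, 10, 10, 19]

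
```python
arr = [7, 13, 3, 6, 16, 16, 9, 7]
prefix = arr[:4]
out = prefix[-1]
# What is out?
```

arr has length 8. The slice arr[:4] selects indices [0, 1, 2, 3] (0->7, 1->13, 2->3, 3->6), giving [7, 13, 3, 6]. So prefix = [7, 13, 3, 6]. Then prefix[-1] = 6.

6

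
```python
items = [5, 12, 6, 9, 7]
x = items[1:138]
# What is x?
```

items has length 5. The slice items[1:138] selects indices [1, 2, 3, 4] (1->12, 2->6, 3->9, 4->7), giving [12, 6, 9, 7].

[12, 6, 9, 7]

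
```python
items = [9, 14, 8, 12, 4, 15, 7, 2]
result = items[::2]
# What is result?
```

items has length 8. The slice items[::2] selects indices [0, 2, 4, 6] (0->9, 2->8, 4->4, 6->7), giving [9, 8, 4, 7].

[9, 8, 4, 7]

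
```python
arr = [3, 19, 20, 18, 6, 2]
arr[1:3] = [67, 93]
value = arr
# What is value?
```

arr starts as [3, 19, 20, 18, 6, 2] (length 6). The slice arr[1:3] covers indices [1, 2] with values [19, 20]. Replacing that slice with [67, 93] (same length) produces [3, 67, 93, 18, 6, 2].

[3, 67, 93, 18, 6, 2]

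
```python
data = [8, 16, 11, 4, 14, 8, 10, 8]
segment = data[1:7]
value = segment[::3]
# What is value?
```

data has length 8. The slice data[1:7] selects indices [1, 2, 3, 4, 5, 6] (1->16, 2->11, 3->4, 4->14, 5->8, 6->10), giving [16, 11, 4, 14, 8, 10]. So segment = [16, 11, 4, 14, 8, 10]. segment has length 6. The slice segment[::3] selects indices [0, 3] (0->16, 3->14), giving [16, 14].

[16, 14]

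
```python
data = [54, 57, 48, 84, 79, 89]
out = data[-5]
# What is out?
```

data has length 6. Negative index -5 maps to positive index 6 + (-5) = 1. data[1] = 57.

57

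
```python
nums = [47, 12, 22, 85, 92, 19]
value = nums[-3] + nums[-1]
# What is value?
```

nums has length 6. Negative index -3 maps to positive index 6 + (-3) = 3. nums[3] = 85.
nums has length 6. Negative index -1 maps to positive index 6 + (-1) = 5. nums[5] = 19.
Sum: 85 + 19 = 104.

104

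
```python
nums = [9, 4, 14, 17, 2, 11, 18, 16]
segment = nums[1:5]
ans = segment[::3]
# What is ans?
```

nums has length 8. The slice nums[1:5] selects indices [1, 2, 3, 4] (1->4, 2->14, 3->17, 4->2), giving [4, 14, 17, 2]. So segment = [4, 14, 17, 2]. segment has length 4. The slice segment[::3] selects indices [0, 3] (0->4, 3->2), giving [4, 2].

[4, 2]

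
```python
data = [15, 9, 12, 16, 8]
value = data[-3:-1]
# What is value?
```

data has length 5. The slice data[-3:-1] selects indices [2, 3] (2->12, 3->16), giving [12, 16].

[12, 16]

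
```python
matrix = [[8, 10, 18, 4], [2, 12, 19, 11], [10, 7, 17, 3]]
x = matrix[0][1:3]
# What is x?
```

matrix[0] = [8, 10, 18, 4]. matrix[0] has length 4. The slice matrix[0][1:3] selects indices [1, 2] (1->10, 2->18), giving [10, 18].

[10, 18]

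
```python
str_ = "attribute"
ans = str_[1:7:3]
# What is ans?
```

str_ has length 9. The slice str_[1:7:3] selects indices [1, 4] (1->'t', 4->'i'), giving 'ti'.

'ti'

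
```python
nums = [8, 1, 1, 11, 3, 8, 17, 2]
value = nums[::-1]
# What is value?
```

nums has length 8. The slice nums[::-1] selects indices [7, 6, 5, 4, 3, 2, 1, 0] (7->2, 6->17, 5->8, 4->3, 3->11, 2->1, 1->1, 0->8), giving [2, 17, 8, 3, 11, 1, 1, 8].

[2, 17, 8, 3, 11, 1, 1, 8]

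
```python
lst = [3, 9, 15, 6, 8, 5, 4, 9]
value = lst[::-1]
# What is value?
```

lst has length 8. The slice lst[::-1] selects indices [7, 6, 5, 4, 3, 2, 1, 0] (7->9, 6->4, 5->5, 4->8, 3->6, 2->15, 1->9, 0->3), giving [9, 4, 5, 8, 6, 15, 9, 3].

[9, 4, 5, 8, 6, 15, 9, 3]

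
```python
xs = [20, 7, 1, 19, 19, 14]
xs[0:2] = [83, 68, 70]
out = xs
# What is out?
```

xs starts as [20, 7, 1, 19, 19, 14] (length 6). The slice xs[0:2] covers indices [0, 1] with values [20, 7]. Replacing that slice with [83, 68, 70] (different length) produces [83, 68, 70, 1, 19, 19, 14].

[83, 68, 70, 1, 19, 19, 14]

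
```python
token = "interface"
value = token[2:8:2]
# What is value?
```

token has length 9. The slice token[2:8:2] selects indices [2, 4, 6] (2->'t', 4->'r', 6->'a'), giving 'tra'.

'tra'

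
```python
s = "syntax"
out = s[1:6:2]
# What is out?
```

s has length 6. The slice s[1:6:2] selects indices [1, 3, 5] (1->'y', 3->'t', 5->'x'), giving 'ytx'.

'ytx'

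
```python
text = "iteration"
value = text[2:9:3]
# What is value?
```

text has length 9. The slice text[2:9:3] selects indices [2, 5, 8] (2->'e', 5->'t', 8->'n'), giving 'etn'.

'etn'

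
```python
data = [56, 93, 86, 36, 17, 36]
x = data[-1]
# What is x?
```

data has length 6. Negative index -1 maps to positive index 6 + (-1) = 5. data[5] = 36.

36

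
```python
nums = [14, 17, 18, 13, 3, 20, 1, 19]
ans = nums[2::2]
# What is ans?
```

nums has length 8. The slice nums[2::2] selects indices [2, 4, 6] (2->18, 4->3, 6->1), giving [18, 3, 1].

[18, 3, 1]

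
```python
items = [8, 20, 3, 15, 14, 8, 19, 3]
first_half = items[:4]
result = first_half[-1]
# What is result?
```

items has length 8. The slice items[:4] selects indices [0, 1, 2, 3] (0->8, 1->20, 2->3, 3->15), giving [8, 20, 3, 15]. So first_half = [8, 20, 3, 15]. Then first_half[-1] = 15.

15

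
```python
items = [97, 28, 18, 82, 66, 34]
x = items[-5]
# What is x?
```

items has length 6. Negative index -5 maps to positive index 6 + (-5) = 1. items[1] = 28.

28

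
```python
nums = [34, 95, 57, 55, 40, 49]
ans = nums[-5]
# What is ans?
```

nums has length 6. Negative index -5 maps to positive index 6 + (-5) = 1. nums[1] = 95.

95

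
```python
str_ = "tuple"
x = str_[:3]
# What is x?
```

str_ has length 5. The slice str_[:3] selects indices [0, 1, 2] (0->'t', 1->'u', 2->'p'), giving 'tup'.

'tup'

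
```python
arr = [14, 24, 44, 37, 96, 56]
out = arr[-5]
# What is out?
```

arr has length 6. Negative index -5 maps to positive index 6 + (-5) = 1. arr[1] = 24.

24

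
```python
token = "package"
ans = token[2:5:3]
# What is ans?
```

token has length 7. The slice token[2:5:3] selects indices [2] (2->'c'), giving 'c'.

'c'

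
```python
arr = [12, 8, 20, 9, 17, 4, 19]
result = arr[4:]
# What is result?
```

arr has length 7. The slice arr[4:] selects indices [4, 5, 6] (4->17, 5->4, 6->19), giving [17, 4, 19].

[17, 4, 19]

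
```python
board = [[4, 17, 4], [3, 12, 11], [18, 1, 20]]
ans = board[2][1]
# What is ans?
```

board[2] = [18, 1, 20]. Taking column 1 of that row yields 1.

1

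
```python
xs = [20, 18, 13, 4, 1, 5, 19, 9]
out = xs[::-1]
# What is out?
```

xs has length 8. The slice xs[::-1] selects indices [7, 6, 5, 4, 3, 2, 1, 0] (7->9, 6->19, 5->5, 4->1, 3->4, 2->13, 1->18, 0->20), giving [9, 19, 5, 1, 4, 13, 18, 20].

[9, 19, 5, 1, 4, 13, 18, 20]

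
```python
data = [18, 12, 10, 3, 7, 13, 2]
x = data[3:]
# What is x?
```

data has length 7. The slice data[3:] selects indices [3, 4, 5, 6] (3->3, 4->7, 5->13, 6->2), giving [3, 7, 13, 2].

[3, 7, 13, 2]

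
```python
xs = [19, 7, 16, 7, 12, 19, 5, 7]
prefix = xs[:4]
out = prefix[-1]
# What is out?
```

xs has length 8. The slice xs[:4] selects indices [0, 1, 2, 3] (0->19, 1->7, 2->16, 3->7), giving [19, 7, 16, 7]. So prefix = [19, 7, 16, 7]. Then prefix[-1] = 7.

7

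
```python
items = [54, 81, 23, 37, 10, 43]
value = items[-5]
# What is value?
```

items has length 6. Negative index -5 maps to positive index 6 + (-5) = 1. items[1] = 81.

81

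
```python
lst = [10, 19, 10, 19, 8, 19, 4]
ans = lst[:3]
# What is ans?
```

lst has length 7. The slice lst[:3] selects indices [0, 1, 2] (0->10, 1->19, 2->10), giving [10, 19, 10].

[10, 19, 10]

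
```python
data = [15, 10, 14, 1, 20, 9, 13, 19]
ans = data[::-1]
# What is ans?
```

data has length 8. The slice data[::-1] selects indices [7, 6, 5, 4, 3, 2, 1, 0] (7->19, 6->13, 5->9, 4->20, 3->1, 2->14, 1->10, 0->15), giving [19, 13, 9, 20, 1, 14, 10, 15].

[19, 13, 9, 20, 1, 14, 10, 15]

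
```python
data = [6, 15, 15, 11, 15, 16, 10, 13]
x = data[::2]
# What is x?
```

data has length 8. The slice data[::2] selects indices [0, 2, 4, 6] (0->6, 2->15, 4->15, 6->10), giving [6, 15, 15, 10].

[6, 15, 15, 10]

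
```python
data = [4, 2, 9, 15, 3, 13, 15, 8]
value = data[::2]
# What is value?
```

data has length 8. The slice data[::2] selects indices [0, 2, 4, 6] (0->4, 2->9, 4->3, 6->15), giving [4, 9, 3, 15].

[4, 9, 3, 15]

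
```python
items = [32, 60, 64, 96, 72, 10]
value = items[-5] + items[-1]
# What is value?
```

items has length 6. Negative index -5 maps to positive index 6 + (-5) = 1. items[1] = 60.
items has length 6. Negative index -1 maps to positive index 6 + (-1) = 5. items[5] = 10.
Sum: 60 + 10 = 70.

70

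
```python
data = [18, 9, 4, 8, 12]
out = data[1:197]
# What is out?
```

data has length 5. The slice data[1:197] selects indices [1, 2, 3, 4] (1->9, 2->4, 3->8, 4->12), giving [9, 4, 8, 12].

[9, 4, 8, 12]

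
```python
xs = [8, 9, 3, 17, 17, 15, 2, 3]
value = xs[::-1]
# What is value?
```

xs has length 8. The slice xs[::-1] selects indices [7, 6, 5, 4, 3, 2, 1, 0] (7->3, 6->2, 5->15, 4->17, 3->17, 2->3, 1->9, 0->8), giving [3, 2, 15, 17, 17, 3, 9, 8].

[3, 2, 15, 17, 17, 3, 9, 8]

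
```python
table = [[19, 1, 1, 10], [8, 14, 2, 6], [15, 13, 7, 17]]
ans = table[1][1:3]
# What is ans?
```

table[1] = [8, 14, 2, 6]. table[1] has length 4. The slice table[1][1:3] selects indices [1, 2] (1->14, 2->2), giving [14, 2].

[14, 2]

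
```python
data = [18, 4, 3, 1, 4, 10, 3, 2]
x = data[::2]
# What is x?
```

data has length 8. The slice data[::2] selects indices [0, 2, 4, 6] (0->18, 2->3, 4->4, 6->3), giving [18, 3, 4, 3].

[18, 3, 4, 3]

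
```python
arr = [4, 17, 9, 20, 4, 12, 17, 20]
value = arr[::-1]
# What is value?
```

arr has length 8. The slice arr[::-1] selects indices [7, 6, 5, 4, 3, 2, 1, 0] (7->20, 6->17, 5->12, 4->4, 3->20, 2->9, 1->17, 0->4), giving [20, 17, 12, 4, 20, 9, 17, 4].

[20, 17, 12, 4, 20, 9, 17, 4]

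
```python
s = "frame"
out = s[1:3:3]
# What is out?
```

s has length 5. The slice s[1:3:3] selects indices [1] (1->'r'), giving 'r'.

'r'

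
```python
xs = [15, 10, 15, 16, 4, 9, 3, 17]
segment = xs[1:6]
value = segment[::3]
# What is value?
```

xs has length 8. The slice xs[1:6] selects indices [1, 2, 3, 4, 5] (1->10, 2->15, 3->16, 4->4, 5->9), giving [10, 15, 16, 4, 9]. So segment = [10, 15, 16, 4, 9]. segment has length 5. The slice segment[::3] selects indices [0, 3] (0->10, 3->4), giving [10, 4].

[10, 4]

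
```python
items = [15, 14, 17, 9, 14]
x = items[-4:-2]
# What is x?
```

items has length 5. The slice items[-4:-2] selects indices [1, 2] (1->14, 2->17), giving [14, 17].

[14, 17]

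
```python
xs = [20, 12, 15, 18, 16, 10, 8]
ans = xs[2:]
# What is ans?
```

xs has length 7. The slice xs[2:] selects indices [2, 3, 4, 5, 6] (2->15, 3->18, 4->16, 5->10, 6->8), giving [15, 18, 16, 10, 8].

[15, 18, 16, 10, 8]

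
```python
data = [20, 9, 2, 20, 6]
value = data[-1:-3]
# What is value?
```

data has length 5. The slice data[-1:-3] resolves to an empty index range, so the result is [].

[]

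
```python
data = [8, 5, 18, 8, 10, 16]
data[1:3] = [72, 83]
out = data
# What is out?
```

data starts as [8, 5, 18, 8, 10, 16] (length 6). The slice data[1:3] covers indices [1, 2] with values [5, 18]. Replacing that slice with [72, 83] (same length) produces [8, 72, 83, 8, 10, 16].

[8, 72, 83, 8, 10, 16]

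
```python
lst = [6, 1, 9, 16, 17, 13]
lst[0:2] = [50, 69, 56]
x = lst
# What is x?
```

lst starts as [6, 1, 9, 16, 17, 13] (length 6). The slice lst[0:2] covers indices [0, 1] with values [6, 1]. Replacing that slice with [50, 69, 56] (different length) produces [50, 69, 56, 9, 16, 17, 13].

[50, 69, 56, 9, 16, 17, 13]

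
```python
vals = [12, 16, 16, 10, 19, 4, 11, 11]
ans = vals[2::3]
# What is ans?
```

vals has length 8. The slice vals[2::3] selects indices [2, 5] (2->16, 5->4), giving [16, 4].

[16, 4]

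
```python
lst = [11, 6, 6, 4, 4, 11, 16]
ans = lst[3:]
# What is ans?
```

lst has length 7. The slice lst[3:] selects indices [3, 4, 5, 6] (3->4, 4->4, 5->11, 6->16), giving [4, 4, 11, 16].

[4, 4, 11, 16]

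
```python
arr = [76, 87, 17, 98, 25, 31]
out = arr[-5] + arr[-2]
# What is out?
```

arr has length 6. Negative index -5 maps to positive index 6 + (-5) = 1. arr[1] = 87.
arr has length 6. Negative index -2 maps to positive index 6 + (-2) = 4. arr[4] = 25.
Sum: 87 + 25 = 112.

112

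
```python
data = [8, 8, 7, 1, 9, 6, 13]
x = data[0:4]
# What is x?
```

data has length 7. The slice data[0:4] selects indices [0, 1, 2, 3] (0->8, 1->8, 2->7, 3->1), giving [8, 8, 7, 1].

[8, 8, 7, 1]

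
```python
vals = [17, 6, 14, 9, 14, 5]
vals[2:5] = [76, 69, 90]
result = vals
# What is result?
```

vals starts as [17, 6, 14, 9, 14, 5] (length 6). The slice vals[2:5] covers indices [2, 3, 4] with values [14, 9, 14]. Replacing that slice with [76, 69, 90] (same length) produces [17, 6, 76, 69, 90, 5].

[17, 6, 76, 69, 90, 5]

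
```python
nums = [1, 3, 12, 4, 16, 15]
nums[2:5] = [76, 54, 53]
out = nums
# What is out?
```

nums starts as [1, 3, 12, 4, 16, 15] (length 6). The slice nums[2:5] covers indices [2, 3, 4] with values [12, 4, 16]. Replacing that slice with [76, 54, 53] (same length) produces [1, 3, 76, 54, 53, 15].

[1, 3, 76, 54, 53, 15]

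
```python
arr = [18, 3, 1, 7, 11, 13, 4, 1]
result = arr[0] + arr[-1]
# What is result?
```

arr has length 8. arr[0] = 18.
arr has length 8. Negative index -1 maps to positive index 8 + (-1) = 7. arr[7] = 1.
Sum: 18 + 1 = 19.

19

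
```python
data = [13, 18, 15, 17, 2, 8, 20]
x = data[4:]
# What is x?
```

data has length 7. The slice data[4:] selects indices [4, 5, 6] (4->2, 5->8, 6->20), giving [2, 8, 20].

[2, 8, 20]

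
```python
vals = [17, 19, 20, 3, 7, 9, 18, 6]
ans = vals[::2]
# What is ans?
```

vals has length 8. The slice vals[::2] selects indices [0, 2, 4, 6] (0->17, 2->20, 4->7, 6->18), giving [17, 20, 7, 18].

[17, 20, 7, 18]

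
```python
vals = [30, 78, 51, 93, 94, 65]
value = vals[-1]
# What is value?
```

vals has length 6. Negative index -1 maps to positive index 6 + (-1) = 5. vals[5] = 65.

65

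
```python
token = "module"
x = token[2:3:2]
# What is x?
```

token has length 6. The slice token[2:3:2] selects indices [2] (2->'d'), giving 'd'.

'd'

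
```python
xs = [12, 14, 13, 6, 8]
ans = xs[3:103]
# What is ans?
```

xs has length 5. The slice xs[3:103] selects indices [3, 4] (3->6, 4->8), giving [6, 8].

[6, 8]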